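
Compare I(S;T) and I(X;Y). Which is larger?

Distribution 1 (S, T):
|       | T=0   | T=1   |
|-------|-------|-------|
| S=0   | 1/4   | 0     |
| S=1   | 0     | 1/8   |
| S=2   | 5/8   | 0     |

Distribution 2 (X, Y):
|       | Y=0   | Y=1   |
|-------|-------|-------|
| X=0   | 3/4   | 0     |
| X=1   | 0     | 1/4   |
Distribution 1 (S, T):
Marginal P(S) (row sums):
  P(S=0) = 1/4 + 0 = 1/4
  P(S=1) = 0 + 1/8 = 1/8
  P(S=2) = 5/8 + 0 = 5/8
Marginal P(T) (column sums):
  P(T=0) = 1/4 + 0 + 5/8 = 7/8
  P(T=1) = 0 + 1/8 + 0 = 1/8

H(S) = -[(1/4)·log₂(1/4) + (1/8)·log₂(1/8) + (5/8)·log₂(5/8)]
  = 0.5000 + 0.3750 + 0.4238
  = 1.2988 bits
H(T) = -[(7/8)·log₂(7/8) + (1/8)·log₂(1/8)]
  = 0.1686 + 0.3750
  = 0.5436 bits
H(S,T) = -[(1/4)·log₂(1/4) + (1/8)·log₂(1/8) + (5/8)·log₂(5/8)]
  = 0.5000 + 0.3750 + 0.4238
  = 1.2988 bits

I(S;T) = H(S) + H(T) - H(S,T)
  = 1.2988 + 0.5436 - 1.2988
  = 0.5436 bits

Distribution 2 (X, Y):
Marginal P(X) (row sums):
  P(X=0) = 3/4 + 0 = 3/4
  P(X=1) = 0 + 1/4 = 1/4
Marginal P(Y) (column sums):
  P(Y=0) = 3/4 + 0 = 3/4
  P(Y=1) = 0 + 1/4 = 1/4

H(X) = -[(3/4)·log₂(3/4) + (1/4)·log₂(1/4)]
  = 0.3113 + 0.5000
  = 0.8113 bits
H(Y) = -[(3/4)·log₂(3/4) + (1/4)·log₂(1/4)]
  = 0.3113 + 0.5000
  = 0.8113 bits
H(X,Y) = -[(3/4)·log₂(3/4) + (1/4)·log₂(1/4)]
  = 0.3113 + 0.5000
  = 0.8113 bits

I(X;Y) = H(X) + H(Y) - H(X,Y)
  = 0.8113 + 0.8113 - 0.8113
  = 0.8113 bits

I(X;Y) = 0.8113 bits > I(S;T) = 0.5436 bits, so (X, Y) has the higher mutual information (stronger dependence).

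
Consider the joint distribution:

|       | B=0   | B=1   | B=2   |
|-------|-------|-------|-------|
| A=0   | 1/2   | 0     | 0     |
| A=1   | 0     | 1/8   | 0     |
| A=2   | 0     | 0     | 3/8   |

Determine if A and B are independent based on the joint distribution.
Marginal P(A) (row sums):
  P(A=0) = 1/2 + 0 + 0 = 1/2
  P(A=1) = 0 + 1/8 + 0 = 1/8
  P(A=2) = 0 + 0 + 3/8 = 3/8
Marginal P(B) (column sums):
  P(B=0) = 1/2 + 0 + 0 = 1/2
  P(B=1) = 0 + 1/8 + 0 = 1/8
  P(B=2) = 0 + 0 + 3/8 = 3/8

A and B are independent iff P(A=i,B=j) = P(A=i)·P(B=j) for every cell.
  P(A=0)·P(B=0) = 1/2 × 1/2 = 1/4, but P(A=0,B=0) = 1/2 ✗

No, A and B are not independent. Quantitatively, I(A;B) > 0:

H(A) = -[(1/2)·log₂(1/2) + (1/8)·log₂(1/8) + (3/8)·log₂(3/8)]
  = 0.5000 + 0.3750 + 0.5306
  = 1.4056 bits
H(B) = -[(1/2)·log₂(1/2) + (1/8)·log₂(1/8) + (3/8)·log₂(3/8)]
  = 0.5000 + 0.3750 + 0.5306
  = 1.4056 bits
H(A,B) = -[(1/2)·log₂(1/2) + (1/8)·log₂(1/8) + (3/8)·log₂(3/8)]
  = 0.5000 + 0.3750 + 0.5306
  = 1.4056 bits
I(A;B) = H(A) + H(B) - H(A,B) = 1.4056 + 1.4056 - 1.4056 = 1.4056 bits > 0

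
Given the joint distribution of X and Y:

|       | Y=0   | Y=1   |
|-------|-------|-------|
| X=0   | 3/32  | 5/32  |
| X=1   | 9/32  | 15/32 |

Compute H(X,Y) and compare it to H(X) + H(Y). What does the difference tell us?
Marginal P(X) (row sums):
  P(X=0) = 3/32 + 5/32 = 1/4
  P(X=1) = 9/32 + 15/32 = 3/4
Marginal P(Y) (column sums):
  P(Y=0) = 3/32 + 9/32 = 3/8
  P(Y=1) = 5/32 + 15/32 = 5/8

H(X,Y) = -[(3/32)·log₂(3/32) + (5/32)·log₂(5/32) + (9/32)·log₂(9/32) + (15/32)·log₂(15/32)]
  = 0.3202 + 0.4184 + 0.5147 + 0.5124
  = 1.7657 bits
H(X) = -[(1/4)·log₂(1/4) + (3/4)·log₂(3/4)]
  = 0.5000 + 0.3113
  = 0.8113 bits
H(Y) = -[(3/8)·log₂(3/8) + (5/8)·log₂(5/8)]
  = 0.5306 + 0.4238
  = 0.9544 bits

H(X) + H(Y) = 0.8113 + 0.9544 = 1.7657 bits
Difference: H(X) + H(Y) - H(X,Y) = 1.7657 - 1.7657 = 0.0000 bits = I(X;Y)

The difference is the mutual information; it is 0 here, so X and Y are independent (the joint entropy equals the sum of the marginal entropies).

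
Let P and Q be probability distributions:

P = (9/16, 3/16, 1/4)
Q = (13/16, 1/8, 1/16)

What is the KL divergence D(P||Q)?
D(P||Q) = Σ P(i) log₂(P(i)/Q(i))
  i=0: (9/16) × log₂((9/16)/(13/16)) = (9/16) × log₂(9/13) = -0.2984
  i=1: (3/16) × log₂((3/16)/(1/8)) = (3/16) × log₂(3/2) = 0.1097
  i=2: (1/4) × log₂((1/4)/(1/16)) = (1/4) × log₂(4) = 0.5000
D(P||Q) = -0.2984 + 0.1097 + 0.5000
  = 0.3113 bits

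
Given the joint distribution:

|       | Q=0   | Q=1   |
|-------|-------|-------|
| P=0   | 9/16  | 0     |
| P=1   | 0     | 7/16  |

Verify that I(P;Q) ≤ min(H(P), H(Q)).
Marginal P(P) (row sums):
  P(P=0) = 9/16 + 0 = 9/16
  P(P=1) = 0 + 7/16 = 7/16
Marginal P(Q) (column sums):
  P(Q=0) = 9/16 + 0 = 9/16
  P(Q=1) = 0 + 7/16 = 7/16

H(P) = -[(9/16)·log₂(9/16) + (7/16)·log₂(7/16)]
  = 0.4669 + 0.5218
  = 0.9887 bits
H(Q) = -[(9/16)·log₂(9/16) + (7/16)·log₂(7/16)]
  = 0.4669 + 0.5218
  = 0.9887 bits
H(P,Q) = -[(9/16)·log₂(9/16) + (7/16)·log₂(7/16)]
  = 0.4669 + 0.5218
  = 0.9887 bits

I(P;Q) = H(P) + H(Q) - H(P,Q)
  = 0.9887 + 0.9887 - 0.9887
  = 0.9887 bits

min(H(P), H(Q)) = min(0.9887, 0.9887) = 0.9887 bits
Since 0.9887 ≤ 0.9887, the bound is satisfied ✓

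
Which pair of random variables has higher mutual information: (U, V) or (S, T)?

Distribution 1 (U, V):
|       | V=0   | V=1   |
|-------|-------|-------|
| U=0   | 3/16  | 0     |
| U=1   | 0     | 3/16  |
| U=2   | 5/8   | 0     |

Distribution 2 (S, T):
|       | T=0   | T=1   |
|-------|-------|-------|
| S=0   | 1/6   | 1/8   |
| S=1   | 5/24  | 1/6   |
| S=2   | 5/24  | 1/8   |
Distribution 1 (U, V):
Marginal P(U) (row sums):
  P(U=0) = 3/16 + 0 = 3/16
  P(U=1) = 0 + 3/16 = 3/16
  P(U=2) = 5/8 + 0 = 5/8
Marginal P(V) (column sums):
  P(V=0) = 3/16 + 0 + 5/8 = 13/16
  P(V=1) = 0 + 3/16 + 0 = 3/16

H(U) = -[(3/16)·log₂(3/16) + (3/16)·log₂(3/16) + (5/8)·log₂(5/8)]
  = 0.4528 + 0.4528 + 0.4238
  = 1.3294 bits
H(V) = -[(13/16)·log₂(13/16) + (3/16)·log₂(3/16)]
  = 0.2434 + 0.4528
  = 0.6962 bits
H(U,V) = -[(3/16)·log₂(3/16) + (3/16)·log₂(3/16) + (5/8)·log₂(5/8)]
  = 0.4528 + 0.4528 + 0.4238
  = 1.3294 bits

I(U;V) = H(U) + H(V) - H(U,V)
  = 1.3294 + 0.6962 - 1.3294
  = 0.6962 bits

Distribution 2 (S, T):
Marginal P(S) (row sums):
  P(S=0) = 1/6 + 1/8 = 7/24
  P(S=1) = 5/24 + 1/6 = 3/8
  P(S=2) = 5/24 + 1/8 = 1/3
Marginal P(T) (column sums):
  P(T=0) = 1/6 + 5/24 + 5/24 = 7/12
  P(T=1) = 1/8 + 1/6 + 1/8 = 5/12

H(S) = -[(7/24)·log₂(7/24) + (3/8)·log₂(3/8) + (1/3)·log₂(1/3)]
  = 0.5185 + 0.5306 + 0.5283
  = 1.5774 bits
H(T) = -[(7/12)·log₂(7/12) + (5/12)·log₂(5/12)]
  = 0.4536 + 0.5263
  = 0.9799 bits
H(S,T) = -[(1/6)·log₂(1/6) + (1/8)·log₂(1/8) + (5/24)·log₂(5/24) + (1/6)·log₂(1/6) + (5/24)·log₂(5/24) + (1/8)·log₂(1/8)]
  = 0.4308 + 0.3750 + 0.4715 + 0.4308 + 0.4715 + 0.3750
  = 2.5546 bits

I(S;T) = H(S) + H(T) - H(S,T)
  = 1.5774 + 0.9799 - 2.5546
  = 0.0027 bits

I(U;V) = 0.6962 bits > I(S;T) = 0.0027 bits, so (U, V) has the higher mutual information (stronger dependence).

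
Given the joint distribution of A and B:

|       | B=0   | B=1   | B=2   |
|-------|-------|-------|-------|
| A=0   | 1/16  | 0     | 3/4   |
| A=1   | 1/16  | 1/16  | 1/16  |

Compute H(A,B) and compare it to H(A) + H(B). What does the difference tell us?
Marginal P(A) (row sums):
  P(A=0) = 1/16 + 0 + 3/4 = 13/16
  P(A=1) = 1/16 + 1/16 + 1/16 = 3/16
Marginal P(B) (column sums):
  P(B=0) = 1/16 + 1/16 = 1/8
  P(B=1) = 0 + 1/16 = 1/16
  P(B=2) = 3/4 + 1/16 = 13/16

H(A,B) = -[(1/16)·log₂(1/16) + (3/4)·log₂(3/4) + (1/16)·log₂(1/16) + (1/16)·log₂(1/16) + (1/16)·log₂(1/16)]
  = 0.2500 + 0.3113 + 0.2500 + 0.2500 + 0.2500
  = 1.3113 bits
H(A) = -[(13/16)·log₂(13/16) + (3/16)·log₂(3/16)]
  = 0.2434 + 0.4528
  = 0.6962 bits
H(B) = -[(1/8)·log₂(1/8) + (1/16)·log₂(1/16) + (13/16)·log₂(13/16)]
  = 0.3750 + 0.2500 + 0.2434
  = 0.8684 bits

H(A) + H(B) = 0.6962 + 0.8684 = 1.5646 bits
Difference: H(A) + H(B) - H(A,B) = 1.5646 - 1.3113 = 0.2533 bits = I(A;B)

The difference is the mutual information; it is positive here, so A and B are dependent (knowing one reduces uncertainty about the other by 0.2533 bits).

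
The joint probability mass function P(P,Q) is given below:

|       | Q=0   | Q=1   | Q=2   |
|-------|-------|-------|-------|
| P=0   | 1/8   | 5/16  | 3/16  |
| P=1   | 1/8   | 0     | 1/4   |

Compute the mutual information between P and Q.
Marginal P(P) (row sums):
  P(P=0) = 1/8 + 5/16 + 3/16 = 5/8
  P(P=1) = 1/8 + 0 + 1/4 = 3/8
Marginal P(Q) (column sums):
  P(Q=0) = 1/8 + 1/8 = 1/4
  P(Q=1) = 5/16 + 0 = 5/16
  P(Q=2) = 3/16 + 1/4 = 7/16

H(P) = -[(5/8)·log₂(5/8) + (3/8)·log₂(3/8)]
  = 0.4238 + 0.5306
  = 0.9544 bits
H(Q) = -[(1/4)·log₂(1/4) + (5/16)·log₂(5/16) + (7/16)·log₂(7/16)]
  = 0.5000 + 0.5244 + 0.5218
  = 1.5462 bits
H(P,Q) = -[(1/8)·log₂(1/8) + (5/16)·log₂(5/16) + (3/16)·log₂(3/16) + (1/8)·log₂(1/8) + (1/4)·log₂(1/4)]
  = 0.3750 + 0.5244 + 0.4528 + 0.3750 + 0.5000
  = 2.2272 bits

I(P;Q) = H(P) + H(Q) - H(P,Q)
  = 0.9544 + 1.5462 - 2.2272
  = 0.2734 bits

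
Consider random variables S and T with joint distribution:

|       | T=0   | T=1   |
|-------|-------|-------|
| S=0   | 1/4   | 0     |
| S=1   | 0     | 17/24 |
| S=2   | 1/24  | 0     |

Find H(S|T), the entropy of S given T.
Marginal P(T) (column sums):
  P(T=0) = 1/4 + 0 + 1/24 = 7/24
  P(T=1) = 0 + 17/24 + 0 = 17/24

H(S|T) = -Σ P(S,T)·log₂ P(S|T), where P(S|T) = P(S,T) / P(T)
  (cells with P(S,T) = 0 contribute 0)
  (S=0,T=0): P(S|T) = (1/4)/(7/24) = 6/7;  -(1/4)·log₂(6/7) = 0.0556
  (S=1,T=1): P(S|T) = (17/24)/(17/24) = 1;  -(17/24)·log₂(1) = 0.0000
  (S=2,T=0): P(S|T) = (1/24)/(7/24) = 1/7;  -(1/24)·log₂(1/7) = 0.1170
H(S|T) = 0.0556 + 0.0000 + 0.1170
  = 0.1726 bits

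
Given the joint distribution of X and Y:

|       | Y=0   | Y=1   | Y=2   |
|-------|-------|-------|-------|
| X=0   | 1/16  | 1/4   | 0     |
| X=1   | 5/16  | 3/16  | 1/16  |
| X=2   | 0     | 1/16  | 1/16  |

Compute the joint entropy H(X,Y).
H(X,Y) = -Σ P(X,Y) log₂ P(X,Y), summed over the non-zero cells:
H(X,Y) = -[(1/16)·log₂(1/16) + (1/4)·log₂(1/4) + (5/16)·log₂(5/16) + (3/16)·log₂(3/16) + (1/16)·log₂(1/16) + (1/16)·log₂(1/16) + (1/16)·log₂(1/16)]
  = 0.2500 + 0.5000 + 0.5244 + 0.4528 + 0.2500 + 0.2500 + 0.2500
  = 2.4772 bits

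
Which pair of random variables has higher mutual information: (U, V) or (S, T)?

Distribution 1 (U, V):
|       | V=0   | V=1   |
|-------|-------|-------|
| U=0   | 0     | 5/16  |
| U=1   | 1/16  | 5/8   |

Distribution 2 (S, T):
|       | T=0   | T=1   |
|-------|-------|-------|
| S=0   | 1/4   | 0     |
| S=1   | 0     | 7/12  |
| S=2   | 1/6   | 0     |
Distribution 1 (U, V):
Marginal P(U) (row sums):
  P(U=0) = 0 + 5/16 = 5/16
  P(U=1) = 1/16 + 5/8 = 11/16
Marginal P(V) (column sums):
  P(V=0) = 0 + 1/16 = 1/16
  P(V=1) = 5/16 + 5/8 = 15/16

H(U) = -[(5/16)·log₂(5/16) + (11/16)·log₂(11/16)]
  = 0.5244 + 0.3716
  = 0.8960 bits
H(V) = -[(1/16)·log₂(1/16) + (15/16)·log₂(15/16)]
  = 0.2500 + 0.0873
  = 0.3373 bits
H(U,V) = -[(5/16)·log₂(5/16) + (1/16)·log₂(1/16) + (5/8)·log₂(5/8)]
  = 0.5244 + 0.2500 + 0.4238
  = 1.1982 bits

I(U;V) = H(U) + H(V) - H(U,V)
  = 0.8960 + 0.3373 - 1.1982
  = 0.0351 bits

Distribution 2 (S, T):
Marginal P(S) (row sums):
  P(S=0) = 1/4 + 0 = 1/4
  P(S=1) = 0 + 7/12 = 7/12
  P(S=2) = 1/6 + 0 = 1/6
Marginal P(T) (column sums):
  P(T=0) = 1/4 + 0 + 1/6 = 5/12
  P(T=1) = 0 + 7/12 + 0 = 7/12

H(S) = -[(1/4)·log₂(1/4) + (7/12)·log₂(7/12) + (1/6)·log₂(1/6)]
  = 0.5000 + 0.4536 + 0.4308
  = 1.3844 bits
H(T) = -[(5/12)·log₂(5/12) + (7/12)·log₂(7/12)]
  = 0.5263 + 0.4536
  = 0.9799 bits
H(S,T) = -[(1/4)·log₂(1/4) + (7/12)·log₂(7/12) + (1/6)·log₂(1/6)]
  = 0.5000 + 0.4536 + 0.4308
  = 1.3844 bits

I(S;T) = H(S) + H(T) - H(S,T)
  = 1.3844 + 0.9799 - 1.3844
  = 0.9799 bits

I(S;T) = 0.9799 bits > I(U;V) = 0.0351 bits, so (S, T) has the higher mutual information (stronger dependence).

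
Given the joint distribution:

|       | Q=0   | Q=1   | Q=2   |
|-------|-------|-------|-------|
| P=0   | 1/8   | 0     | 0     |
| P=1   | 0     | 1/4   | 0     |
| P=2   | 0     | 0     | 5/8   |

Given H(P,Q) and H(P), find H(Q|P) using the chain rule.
From the chain rule: H(P,Q) = H(P) + H(Q|P)
Therefore: H(Q|P) = H(P,Q) - H(P)

H(P,Q) = -[(1/8)·log₂(1/8) + (1/4)·log₂(1/4) + (5/8)·log₂(5/8)]
  = 0.3750 + 0.5000 + 0.4238
  = 1.2988 bits
Marginal P(P) (row sums):
  P(P=0) = 1/8 + 0 + 0 = 1/8
  P(P=1) = 0 + 1/4 + 0 = 1/4
  P(P=2) = 0 + 0 + 5/8 = 5/8
H(P) = -[(1/8)·log₂(1/8) + (1/4)·log₂(1/4) + (5/8)·log₂(5/8)]
  = 0.3750 + 0.5000 + 0.4238
  = 1.2988 bits

H(Q|P) = 1.2988 - 1.2988 = 0.0000 bits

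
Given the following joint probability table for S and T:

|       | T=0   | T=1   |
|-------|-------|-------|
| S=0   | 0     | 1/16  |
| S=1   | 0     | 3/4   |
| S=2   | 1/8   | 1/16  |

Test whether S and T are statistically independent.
Marginal P(S) (row sums):
  P(S=0) = 0 + 1/16 = 1/16
  P(S=1) = 0 + 3/4 = 3/4
  P(S=2) = 1/8 + 1/16 = 3/16
Marginal P(T) (column sums):
  P(T=0) = 0 + 0 + 1/8 = 1/8
  P(T=1) = 1/16 + 3/4 + 1/16 = 7/8

S and T are independent iff P(S=i,T=j) = P(S=i)·P(T=j) for every cell.
  P(S=0)·P(T=0) = 1/16 × 1/8 = 1/128, but P(S=0,T=0) = 0 ✗

No, S and T are not independent. Quantitatively, I(S;T) > 0:

H(S) = -[(1/16)·log₂(1/16) + (3/4)·log₂(3/4) + (3/16)·log₂(3/16)]
  = 0.2500 + 0.3113 + 0.4528
  = 1.0141 bits
H(T) = -[(1/8)·log₂(1/8) + (7/8)·log₂(7/8)]
  = 0.3750 + 0.1686
  = 0.5436 bits
H(S,T) = -[(1/16)·log₂(1/16) + (3/4)·log₂(3/4) + (1/8)·log₂(1/8) + (1/16)·log₂(1/16)]
  = 0.2500 + 0.3113 + 0.3750 + 0.2500
  = 1.1863 bits
I(S;T) = H(S) + H(T) - H(S,T) = 1.0141 + 0.5436 - 1.1863 = 0.3714 bits > 0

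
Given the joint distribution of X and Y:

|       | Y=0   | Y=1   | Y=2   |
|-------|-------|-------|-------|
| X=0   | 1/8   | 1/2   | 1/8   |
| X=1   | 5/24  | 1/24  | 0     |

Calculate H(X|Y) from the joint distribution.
Marginal P(Y) (column sums):
  P(Y=0) = 1/8 + 5/24 = 1/3
  P(Y=1) = 1/2 + 1/24 = 13/24
  P(Y=2) = 1/8 + 0 = 1/8

H(X|Y) = -Σ P(X,Y)·log₂ P(X|Y), where P(X|Y) = P(X,Y) / P(Y)
  (cells with P(X,Y) = 0 contribute 0)
  (X=0,Y=0): P(X|Y) = (1/8)/(1/3) = 3/8;  -(1/8)·log₂(3/8) = 0.1769
  (X=0,Y=1): P(X|Y) = (1/2)/(13/24) = 12/13;  -(1/2)·log₂(12/13) = 0.0577
  (X=0,Y=2): P(X|Y) = (1/8)/(1/8) = 1;  -(1/8)·log₂(1) = 0.0000
  (X=1,Y=0): P(X|Y) = (5/24)/(1/3) = 5/8;  -(5/24)·log₂(5/8) = 0.1413
  (X=1,Y=1): P(X|Y) = (1/24)/(13/24) = 1/13;  -(1/24)·log₂(1/13) = 0.1542
H(X|Y) = 0.1769 + 0.0577 + 0.0000 + 0.1413 + 0.1542
  = 0.5301 bits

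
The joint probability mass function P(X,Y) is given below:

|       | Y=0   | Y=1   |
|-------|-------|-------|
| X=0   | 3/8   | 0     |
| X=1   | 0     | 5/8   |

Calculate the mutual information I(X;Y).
Marginal P(X) (row sums):
  P(X=0) = 3/8 + 0 = 3/8
  P(X=1) = 0 + 5/8 = 5/8
Marginal P(Y) (column sums):
  P(Y=0) = 3/8 + 0 = 3/8
  P(Y=1) = 0 + 5/8 = 5/8

H(X) = -[(3/8)·log₂(3/8) + (5/8)·log₂(5/8)]
  = 0.5306 + 0.4238
  = 0.9544 bits
H(Y) = -[(3/8)·log₂(3/8) + (5/8)·log₂(5/8)]
  = 0.5306 + 0.4238
  = 0.9544 bits
H(X,Y) = -[(3/8)·log₂(3/8) + (5/8)·log₂(5/8)]
  = 0.5306 + 0.4238
  = 0.9544 bits

I(X;Y) = H(X) + H(Y) - H(X,Y)
  = 0.9544 + 0.9544 - 0.9544
  = 0.9544 bits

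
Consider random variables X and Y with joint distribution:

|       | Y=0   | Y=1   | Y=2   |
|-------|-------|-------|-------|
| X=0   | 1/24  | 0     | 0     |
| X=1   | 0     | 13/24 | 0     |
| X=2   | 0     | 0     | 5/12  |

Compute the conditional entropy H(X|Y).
Marginal P(Y) (column sums):
  P(Y=0) = 1/24 + 0 + 0 = 1/24
  P(Y=1) = 0 + 13/24 + 0 = 13/24
  P(Y=2) = 0 + 0 + 5/12 = 5/12

H(X|Y) = -Σ P(X,Y)·log₂ P(X|Y), where P(X|Y) = P(X,Y) / P(Y)
  (cells with P(X,Y) = 0 contribute 0)
  (X=0,Y=0): P(X|Y) = (1/24)/(1/24) = 1;  -(1/24)·log₂(1) = 0.0000
  (X=1,Y=1): P(X|Y) = (13/24)/(13/24) = 1;  -(13/24)·log₂(1) = 0.0000
  (X=2,Y=2): P(X|Y) = (5/12)/(5/12) = 1;  -(5/12)·log₂(1) = 0.0000
H(X|Y) = 0.0000 + 0.0000 + 0.0000
  = 0.0000 bits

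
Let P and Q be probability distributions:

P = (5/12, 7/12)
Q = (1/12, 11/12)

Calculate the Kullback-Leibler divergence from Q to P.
D(P||Q) = Σ P(i) log₂(P(i)/Q(i))
  i=0: (5/12) × log₂((5/12)/(1/12)) = (5/12) × log₂(5) = 0.9675
  i=1: (7/12) × log₂((7/12)/(11/12)) = (7/12) × log₂(7/11) = -0.3804
D(P||Q) = 0.9675 - 0.3804
  = 0.5871 bits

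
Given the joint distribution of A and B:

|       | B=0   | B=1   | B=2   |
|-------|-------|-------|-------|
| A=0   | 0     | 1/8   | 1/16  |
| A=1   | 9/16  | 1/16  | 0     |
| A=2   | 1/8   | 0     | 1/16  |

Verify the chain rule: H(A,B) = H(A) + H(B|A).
Left side:
H(A,B) = -[(1/8)·log₂(1/8) + (1/16)·log₂(1/16) + (9/16)·log₂(9/16) + (1/16)·log₂(1/16) + (1/8)·log₂(1/8) + (1/16)·log₂(1/16)]
  = 0.3750 + 0.2500 + 0.4669 + 0.2500 + 0.3750 + 0.2500
  = 1.9669 bits

Right side:
Marginal P(A) (row sums):
  P(A=0) = 0 + 1/8 + 1/16 = 3/16
  P(A=1) = 9/16 + 1/16 + 0 = 5/8
  P(A=2) = 1/8 + 0 + 1/16 = 3/16
H(A) = -[(3/16)·log₂(3/16) + (5/8)·log₂(5/8) + (3/16)·log₂(3/16)]
  = 0.4528 + 0.4238 + 0.4528
  = 1.3294 bits
H(B|A) = -Σ P(A,B)·log₂ P(B|A), where P(B|A) = P(A,B) / P(A)
  (cells with P(A,B) = 0 contribute 0)
  (A=0,B=1): P(B|A) = (1/8)/(3/16) = 2/3;  -(1/8)·log₂(2/3) = 0.0731
  (A=0,B=2): P(B|A) = (1/16)/(3/16) = 1/3;  -(1/16)·log₂(1/3) = 0.0991
  (A=1,B=0): P(B|A) = (9/16)/(5/8) = 9/10;  -(9/16)·log₂(9/10) = 0.0855
  (A=1,B=1): P(B|A) = (1/16)/(5/8) = 1/10;  -(1/16)·log₂(1/10) = 0.2076
  (A=2,B=0): P(B|A) = (1/8)/(3/16) = 2/3;  -(1/8)·log₂(2/3) = 0.0731
  (A=2,B=2): P(B|A) = (1/16)/(3/16) = 1/3;  -(1/16)·log₂(1/3) = 0.0991
H(B|A) = 0.0731 + 0.0991 + 0.0855 + 0.2076 + 0.0731 + 0.0991
  = 0.6375 bits
H(A) + H(B|A) = 1.3294 + 0.6375 = 1.9669 bits

Both sides equal 1.9669 bits, so the chain rule holds ✓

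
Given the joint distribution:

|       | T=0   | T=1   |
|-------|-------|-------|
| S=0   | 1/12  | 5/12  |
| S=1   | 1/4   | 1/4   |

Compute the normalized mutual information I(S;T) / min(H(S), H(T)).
Marginal P(S) (row sums):
  P(S=0) = 1/12 + 5/12 = 1/2
  P(S=1) = 1/4 + 1/4 = 1/2
Marginal P(T) (column sums):
  P(T=0) = 1/12 + 1/4 = 1/3
  P(T=1) = 5/12 + 1/4 = 2/3

H(S) = -[(1/2)·log₂(1/2) + (1/2)·log₂(1/2)]
  = 0.5000 + 0.5000
  = 1.0000 bits
H(T) = -[(1/3)·log₂(1/3) + (2/3)·log₂(2/3)]
  = 0.5283 + 0.3900
  = 0.9183 bits
H(S,T) = -[(1/12)·log₂(1/12) + (5/12)·log₂(5/12) + (1/4)·log₂(1/4) + (1/4)·log₂(1/4)]
  = 0.2987 + 0.5263 + 0.5000 + 0.5000
  = 1.8250 bits

I(S;T) = H(S) + H(T) - H(S,T)
  = 1.0000 + 0.9183 - 1.8250
  = 0.0933 bits

min(H(S), H(T)) = min(1.0000, 0.9183) = 0.9183 bits
Normalized MI = 0.0933 / 0.9183 = 0.1016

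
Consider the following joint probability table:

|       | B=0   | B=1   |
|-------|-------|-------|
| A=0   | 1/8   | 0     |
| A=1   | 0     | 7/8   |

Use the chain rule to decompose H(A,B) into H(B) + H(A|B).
By the chain rule: H(A,B) = H(B) + H(A|B)

Marginal P(B) (column sums):
  P(B=0) = 1/8 + 0 = 1/8
  P(B=1) = 0 + 7/8 = 7/8
H(B) = -[(1/8)·log₂(1/8) + (7/8)·log₂(7/8)]
  = 0.3750 + 0.1686
  = 0.5436 bits
H(A|B) = -Σ P(A,B)·log₂ P(A|B), where P(A|B) = P(A,B) / P(B)
  (cells with P(A,B) = 0 contribute 0)
  (A=0,B=0): P(A|B) = (1/8)/(1/8) = 1;  -(1/8)·log₂(1) = 0.0000
  (A=1,B=1): P(A|B) = (7/8)/(7/8) = 1;  -(7/8)·log₂(1) = 0.0000
H(A|B) = 0.0000 + 0.0000
  = 0.0000 bits

H(A,B) = H(B) + H(A|B) = 0.5436 + 0.0000 = 0.5436 bits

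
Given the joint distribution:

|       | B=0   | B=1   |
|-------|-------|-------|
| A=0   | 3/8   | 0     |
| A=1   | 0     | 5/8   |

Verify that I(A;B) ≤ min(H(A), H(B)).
Marginal P(A) (row sums):
  P(A=0) = 3/8 + 0 = 3/8
  P(A=1) = 0 + 5/8 = 5/8
Marginal P(B) (column sums):
  P(B=0) = 3/8 + 0 = 3/8
  P(B=1) = 0 + 5/8 = 5/8

H(A) = -[(3/8)·log₂(3/8) + (5/8)·log₂(5/8)]
  = 0.5306 + 0.4238
  = 0.9544 bits
H(B) = -[(3/8)·log₂(3/8) + (5/8)·log₂(5/8)]
  = 0.5306 + 0.4238
  = 0.9544 bits
H(A,B) = -[(3/8)·log₂(3/8) + (5/8)·log₂(5/8)]
  = 0.5306 + 0.4238
  = 0.9544 bits

I(A;B) = H(A) + H(B) - H(A,B)
  = 0.9544 + 0.9544 - 0.9544
  = 0.9544 bits

min(H(A), H(B)) = min(0.9544, 0.9544) = 0.9544 bits
Since 0.9544 ≤ 0.9544, the bound is satisfied ✓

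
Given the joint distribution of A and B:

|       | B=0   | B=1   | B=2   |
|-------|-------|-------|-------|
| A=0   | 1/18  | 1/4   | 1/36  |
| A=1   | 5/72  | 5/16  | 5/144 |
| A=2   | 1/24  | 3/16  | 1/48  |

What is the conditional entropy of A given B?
Marginal P(B) (column sums):
  P(B=0) = 1/18 + 5/72 + 1/24 = 1/6
  P(B=1) = 1/4 + 5/16 + 3/16 = 3/4
  P(B=2) = 1/36 + 5/144 + 1/48 = 1/12

H(A|B) = -Σ P(A,B)·log₂ P(A|B), where P(A|B) = P(A,B) / P(B)
  (A=0,B=0): P(A|B) = (1/18)/(1/6) = 1/3;  -(1/18)·log₂(1/3) = 0.0881
  (A=0,B=1): P(A|B) = (1/4)/(3/4) = 1/3;  -(1/4)·log₂(1/3) = 0.3962
  (A=0,B=2): P(A|B) = (1/36)/(1/12) = 1/3;  -(1/36)·log₂(1/3) = 0.0440
  (A=1,B=0): P(A|B) = (5/72)/(1/6) = 5/12;  -(5/72)·log₂(5/12) = 0.0877
  (A=1,B=1): P(A|B) = (5/16)/(3/4) = 5/12;  -(5/16)·log₂(5/12) = 0.3947
  (A=1,B=2): P(A|B) = (5/144)/(1/12) = 5/12;  -(5/144)·log₂(5/12) = 0.0439
  (A=2,B=0): P(A|B) = (1/24)/(1/6) = 1/4;  -(1/24)·log₂(1/4) = 0.0833
  (A=2,B=1): P(A|B) = (3/16)/(3/4) = 1/4;  -(3/16)·log₂(1/4) = 0.3750
  (A=2,B=2): P(A|B) = (1/48)/(1/12) = 1/4;  -(1/48)·log₂(1/4) = 0.0417
H(A|B) = 0.0881 + 0.3962 + 0.0440 + 0.0877 + 0.3947 + 0.0439 + 0.0833 + 0.3750 + 0.0417
  = 1.5546 bits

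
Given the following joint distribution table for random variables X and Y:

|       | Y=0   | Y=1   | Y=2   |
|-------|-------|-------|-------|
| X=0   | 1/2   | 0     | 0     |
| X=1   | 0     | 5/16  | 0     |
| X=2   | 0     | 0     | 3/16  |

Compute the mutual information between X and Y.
Marginal P(X) (row sums):
  P(X=0) = 1/2 + 0 + 0 = 1/2
  P(X=1) = 0 + 5/16 + 0 = 5/16
  P(X=2) = 0 + 0 + 3/16 = 3/16
Marginal P(Y) (column sums):
  P(Y=0) = 1/2 + 0 + 0 = 1/2
  P(Y=1) = 0 + 5/16 + 0 = 5/16
  P(Y=2) = 0 + 0 + 3/16 = 3/16

H(X) = -[(1/2)·log₂(1/2) + (5/16)·log₂(5/16) + (3/16)·log₂(3/16)]
  = 0.5000 + 0.5244 + 0.4528
  = 1.4772 bits
H(Y) = -[(1/2)·log₂(1/2) + (5/16)·log₂(5/16) + (3/16)·log₂(3/16)]
  = 0.5000 + 0.5244 + 0.4528
  = 1.4772 bits
H(X,Y) = -[(1/2)·log₂(1/2) + (5/16)·log₂(5/16) + (3/16)·log₂(3/16)]
  = 0.5000 + 0.5244 + 0.4528
  = 1.4772 bits

I(X;Y) = H(X) + H(Y) - H(X,Y)
  = 1.4772 + 1.4772 - 1.4772
  = 1.4772 bits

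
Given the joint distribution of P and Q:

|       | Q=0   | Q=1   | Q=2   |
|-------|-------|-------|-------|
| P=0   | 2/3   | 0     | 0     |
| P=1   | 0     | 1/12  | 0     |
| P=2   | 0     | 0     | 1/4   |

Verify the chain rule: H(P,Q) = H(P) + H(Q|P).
Left side:
H(P,Q) = -[(2/3)·log₂(2/3) + (1/12)·log₂(1/12) + (1/4)·log₂(1/4)]
  = 0.3900 + 0.2987 + 0.5000
  = 1.1887 bits

Right side:
Marginal P(P) (row sums):
  P(P=0) = 2/3 + 0 + 0 = 2/3
  P(P=1) = 0 + 1/12 + 0 = 1/12
  P(P=2) = 0 + 0 + 1/4 = 1/4
H(P) = -[(2/3)·log₂(2/3) + (1/12)·log₂(1/12) + (1/4)·log₂(1/4)]
  = 0.3900 + 0.2987 + 0.5000
  = 1.1887 bits
H(Q|P) = -Σ P(P,Q)·log₂ P(Q|P), where P(Q|P) = P(P,Q) / P(P)
  (cells with P(P,Q) = 0 contribute 0)
  (P=0,Q=0): P(Q|P) = (2/3)/(2/3) = 1;  -(2/3)·log₂(1) = 0.0000
  (P=1,Q=1): P(Q|P) = (1/12)/(1/12) = 1;  -(1/12)·log₂(1) = 0.0000
  (P=2,Q=2): P(Q|P) = (1/4)/(1/4) = 1;  -(1/4)·log₂(1) = 0.0000
H(Q|P) = 0.0000 + 0.0000 + 0.0000
  = 0.0000 bits
H(P) + H(Q|P) = 1.1887 + 0.0000 = 1.1887 bits

Both sides equal 1.1887 bits, so the chain rule holds ✓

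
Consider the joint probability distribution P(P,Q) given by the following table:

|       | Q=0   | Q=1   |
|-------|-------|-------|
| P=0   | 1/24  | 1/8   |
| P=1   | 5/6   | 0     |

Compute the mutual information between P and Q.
Marginal P(P) (row sums):
  P(P=0) = 1/24 + 1/8 = 1/6
  P(P=1) = 5/6 + 0 = 5/6
Marginal P(Q) (column sums):
  P(Q=0) = 1/24 + 5/6 = 7/8
  P(Q=1) = 1/8 + 0 = 1/8

H(P) = -[(1/6)·log₂(1/6) + (5/6)·log₂(5/6)]
  = 0.4308 + 0.2192
  = 0.6500 bits
H(Q) = -[(7/8)·log₂(7/8) + (1/8)·log₂(1/8)]
  = 0.1686 + 0.3750
  = 0.5436 bits
H(P,Q) = -[(1/24)·log₂(1/24) + (1/8)·log₂(1/8) + (5/6)·log₂(5/6)]
  = 0.1910 + 0.3750 + 0.2192
  = 0.7852 bits

I(P;Q) = H(P) + H(Q) - H(P,Q)
  = 0.6500 + 0.5436 - 0.7852
  = 0.4084 bits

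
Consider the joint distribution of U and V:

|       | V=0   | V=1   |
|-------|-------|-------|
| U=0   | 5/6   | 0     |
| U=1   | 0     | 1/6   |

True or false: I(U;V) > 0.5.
Marginal P(U) (row sums):
  P(U=0) = 5/6 + 0 = 5/6
  P(U=1) = 0 + 1/6 = 1/6
Marginal P(V) (column sums):
  P(V=0) = 5/6 + 0 = 5/6
  P(V=1) = 0 + 1/6 = 1/6

H(U) = -[(5/6)·log₂(5/6) + (1/6)·log₂(1/6)]
  = 0.2192 + 0.4308
  = 0.6500 bits
H(V) = -[(5/6)·log₂(5/6) + (1/6)·log₂(1/6)]
  = 0.2192 + 0.4308
  = 0.6500 bits
H(U,V) = -[(5/6)·log₂(5/6) + (1/6)·log₂(1/6)]
  = 0.2192 + 0.4308
  = 0.6500 bits

I(U;V) = H(U) + H(V) - H(U,V)
  = 0.6500 + 0.6500 - 0.6500
  = 0.6500 bits

True. I(U;V) = 0.6500 bits, which is > 0.5 bits.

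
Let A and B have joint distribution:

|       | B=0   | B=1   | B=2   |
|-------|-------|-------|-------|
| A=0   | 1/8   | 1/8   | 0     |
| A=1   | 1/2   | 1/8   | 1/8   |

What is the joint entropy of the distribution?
H(A,B) = -Σ P(A,B) log₂ P(A,B), summed over the non-zero cells:
H(A,B) = -[(1/8)·log₂(1/8) + (1/8)·log₂(1/8) + (1/2)·log₂(1/2) + (1/8)·log₂(1/8) + (1/8)·log₂(1/8)]
  = 0.3750 + 0.3750 + 0.5000 + 0.3750 + 0.3750
  = 2.0000 bits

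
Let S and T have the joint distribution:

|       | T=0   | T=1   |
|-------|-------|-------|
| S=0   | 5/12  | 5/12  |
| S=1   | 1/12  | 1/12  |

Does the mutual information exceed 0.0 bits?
Marginal P(S) (row sums):
  P(S=0) = 5/12 + 5/12 = 5/6
  P(S=1) = 1/12 + 1/12 = 1/6
Marginal P(T) (column sums):
  P(T=0) = 5/12 + 1/12 = 1/2
  P(T=1) = 5/12 + 1/12 = 1/2

H(S) = -[(5/6)·log₂(5/6) + (1/6)·log₂(1/6)]
  = 0.2192 + 0.4308
  = 0.6500 bits
H(T) = -[(1/2)·log₂(1/2) + (1/2)·log₂(1/2)]
  = 0.5000 + 0.5000
  = 1.0000 bits
H(S,T) = -[(5/12)·log₂(5/12) + (5/12)·log₂(5/12) + (1/12)·log₂(1/12) + (1/12)·log₂(1/12)]
  = 0.5263 + 0.5263 + 0.2987 + 0.2987
  = 1.6500 bits

I(S;T) = H(S) + H(T) - H(S,T)
  = 0.6500 + 1.0000 - 1.6500
  = 0.0000 bits

No. I(S;T) = 0.0000 bits, which is ≤ 0.0 bits.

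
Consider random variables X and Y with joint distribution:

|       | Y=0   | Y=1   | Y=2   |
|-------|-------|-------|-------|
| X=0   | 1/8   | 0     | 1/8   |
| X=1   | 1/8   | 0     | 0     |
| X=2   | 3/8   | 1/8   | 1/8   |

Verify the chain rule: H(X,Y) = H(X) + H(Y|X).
Left side:
H(X,Y) = -[(1/8)·log₂(1/8) + (1/8)·log₂(1/8) + (1/8)·log₂(1/8) + (3/8)·log₂(3/8) + (1/8)·log₂(1/8) + (1/8)·log₂(1/8)]
  = 0.3750 + 0.3750 + 0.3750 + 0.5306 + 0.3750 + 0.3750
  = 2.4056 bits

Right side:
Marginal P(X) (row sums):
  P(X=0) = 1/8 + 0 + 1/8 = 1/4
  P(X=1) = 1/8 + 0 + 0 = 1/8
  P(X=2) = 3/8 + 1/8 + 1/8 = 5/8
H(X) = -[(1/4)·log₂(1/4) + (1/8)·log₂(1/8) + (5/8)·log₂(5/8)]
  = 0.5000 + 0.3750 + 0.4238
  = 1.2988 bits
H(Y|X) = -Σ P(X,Y)·log₂ P(Y|X), where P(Y|X) = P(X,Y) / P(X)
  (cells with P(X,Y) = 0 contribute 0)
  (X=0,Y=0): P(Y|X) = (1/8)/(1/4) = 1/2;  -(1/8)·log₂(1/2) = 0.1250
  (X=0,Y=2): P(Y|X) = (1/8)/(1/4) = 1/2;  -(1/8)·log₂(1/2) = 0.1250
  (X=1,Y=0): P(Y|X) = (1/8)/(1/8) = 1;  -(1/8)·log₂(1) = 0.0000
  (X=2,Y=0): P(Y|X) = (3/8)/(5/8) = 3/5;  -(3/8)·log₂(3/5) = 0.2764
  (X=2,Y=1): P(Y|X) = (1/8)/(5/8) = 1/5;  -(1/8)·log₂(1/5) = 0.2902
  (X=2,Y=2): P(Y|X) = (1/8)/(5/8) = 1/5;  -(1/8)·log₂(1/5) = 0.2902
H(Y|X) = 0.1250 + 0.1250 + 0.0000 + 0.2764 + 0.2902 + 0.2902
  = 1.1068 bits
H(X) + H(Y|X) = 1.2988 + 1.1068 = 2.4056 bits

Both sides equal 2.4056 bits, so the chain rule holds ✓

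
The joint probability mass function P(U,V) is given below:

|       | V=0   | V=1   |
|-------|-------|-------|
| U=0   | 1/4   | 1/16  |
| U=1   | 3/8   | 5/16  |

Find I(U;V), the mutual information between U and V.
Marginal P(U) (row sums):
  P(U=0) = 1/4 + 1/16 = 5/16
  P(U=1) = 3/8 + 5/16 = 11/16
Marginal P(V) (column sums):
  P(V=0) = 1/4 + 3/8 = 5/8
  P(V=1) = 1/16 + 5/16 = 3/8

H(U) = -[(5/16)·log₂(5/16) + (11/16)·log₂(11/16)]
  = 0.5244 + 0.3716
  = 0.8960 bits
H(V) = -[(5/8)·log₂(5/8) + (3/8)·log₂(3/8)]
  = 0.4238 + 0.5306
  = 0.9544 bits
H(U,V) = -[(1/4)·log₂(1/4) + (1/16)·log₂(1/16) + (3/8)·log₂(3/8) + (5/16)·log₂(5/16)]
  = 0.5000 + 0.2500 + 0.5306 + 0.5244
  = 1.8050 bits

I(U;V) = H(U) + H(V) - H(U,V)
  = 0.8960 + 0.9544 - 1.8050
  = 0.0454 bits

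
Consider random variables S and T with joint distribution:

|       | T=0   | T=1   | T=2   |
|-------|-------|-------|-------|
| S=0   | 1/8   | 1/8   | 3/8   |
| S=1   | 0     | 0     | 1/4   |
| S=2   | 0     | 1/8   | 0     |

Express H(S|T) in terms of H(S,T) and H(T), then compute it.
H(S|T) = H(S,T) - H(T)

Marginal P(T) (column sums):
  P(T=0) = 1/8 + 0 + 0 = 1/8
  P(T=1) = 1/8 + 0 + 1/8 = 1/4
  P(T=2) = 3/8 + 1/4 + 0 = 5/8

H(S,T) = -[(1/8)·log₂(1/8) + (1/8)·log₂(1/8) + (3/8)·log₂(3/8) + (1/4)·log₂(1/4) + (1/8)·log₂(1/8)]
  = 0.3750 + 0.3750 + 0.5306 + 0.5000 + 0.3750
  = 2.1556 bits
H(T) = -[(1/8)·log₂(1/8) + (1/4)·log₂(1/4) + (5/8)·log₂(5/8)]
  = 0.3750 + 0.5000 + 0.4238
  = 1.2988 bits

H(S|T) = 2.1556 - 1.2988 = 0.8568 bits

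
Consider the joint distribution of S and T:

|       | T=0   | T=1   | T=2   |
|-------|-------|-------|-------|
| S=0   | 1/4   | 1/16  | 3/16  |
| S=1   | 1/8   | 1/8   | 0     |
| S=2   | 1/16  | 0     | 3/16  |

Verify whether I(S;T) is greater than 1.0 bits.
Marginal P(S) (row sums):
  P(S=0) = 1/4 + 1/16 + 3/16 = 1/2
  P(S=1) = 1/8 + 1/8 + 0 = 1/4
  P(S=2) = 1/16 + 0 + 3/16 = 1/4
Marginal P(T) (column sums):
  P(T=0) = 1/4 + 1/8 + 1/16 = 7/16
  P(T=1) = 1/16 + 1/8 + 0 = 3/16
  P(T=2) = 3/16 + 0 + 3/16 = 3/8

H(S) = -[(1/2)·log₂(1/2) + (1/4)·log₂(1/4) + (1/4)·log₂(1/4)]
  = 0.5000 + 0.5000 + 0.5000
  = 1.5000 bits
H(T) = -[(7/16)·log₂(7/16) + (3/16)·log₂(3/16) + (3/8)·log₂(3/8)]
  = 0.5218 + 0.4528 + 0.5306
  = 1.5052 bits
H(S,T) = -[(1/4)·log₂(1/4) + (1/16)·log₂(1/16) + (3/16)·log₂(3/16) + (1/8)·log₂(1/8) + (1/8)·log₂(1/8) + (1/16)·log₂(1/16) + (3/16)·log₂(3/16)]
  = 0.5000 + 0.2500 + 0.4528 + 0.3750 + 0.3750 + 0.2500 + 0.4528
  = 2.6556 bits

I(S;T) = H(S) + H(T) - H(S,T)
  = 1.5000 + 1.5052 - 2.6556
  = 0.3496 bits

No. I(S;T) = 0.3496 bits, which is ≤ 1.0 bits.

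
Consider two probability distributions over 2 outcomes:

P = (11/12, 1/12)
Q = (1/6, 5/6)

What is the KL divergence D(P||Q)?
D(P||Q) = Σ P(i) log₂(P(i)/Q(i))
  i=0: (11/12) × log₂((11/12)/(1/6)) = (11/12) × log₂(11/2) = 2.2545
  i=1: (1/12) × log₂((1/12)/(5/6)) = (1/12) × log₂(1/10) = -0.2768
D(P||Q) = 2.2545 - 0.2768
  = 1.9777 bits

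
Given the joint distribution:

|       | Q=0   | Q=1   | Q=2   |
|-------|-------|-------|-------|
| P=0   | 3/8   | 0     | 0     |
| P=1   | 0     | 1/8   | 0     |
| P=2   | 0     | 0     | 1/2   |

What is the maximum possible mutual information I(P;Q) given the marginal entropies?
The upper bound on mutual information is I(P;Q) ≤ min(H(P), H(Q)).

Marginal P(P) (row sums):
  P(P=0) = 3/8 + 0 + 0 = 3/8
  P(P=1) = 0 + 1/8 + 0 = 1/8
  P(P=2) = 0 + 0 + 1/2 = 1/2
Marginal P(Q) (column sums):
  P(Q=0) = 3/8 + 0 + 0 = 3/8
  P(Q=1) = 0 + 1/8 + 0 = 1/8
  P(Q=2) = 0 + 0 + 1/2 = 1/2

H(P) = -[(3/8)·log₂(3/8) + (1/8)·log₂(1/8) + (1/2)·log₂(1/2)]
  = 0.5306 + 0.3750 + 0.5000
  = 1.4056 bits
H(Q) = -[(3/8)·log₂(3/8) + (1/8)·log₂(1/8) + (1/2)·log₂(1/2)]
  = 0.5306 + 0.3750 + 0.5000
  = 1.4056 bits

Maximum possible I(P;Q) = min(1.4056, 1.4056) = 1.4056 bits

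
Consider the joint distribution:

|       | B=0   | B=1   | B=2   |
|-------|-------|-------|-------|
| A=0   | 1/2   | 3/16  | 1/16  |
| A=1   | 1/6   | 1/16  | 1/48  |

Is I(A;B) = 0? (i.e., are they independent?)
Marginal P(A) (row sums):
  P(A=0) = 1/2 + 3/16 + 1/16 = 3/4
  P(A=1) = 1/6 + 1/16 + 1/48 = 1/4
Marginal P(B) (column sums):
  P(B=0) = 1/2 + 1/6 = 2/3
  P(B=1) = 3/16 + 1/16 = 1/4
  P(B=2) = 1/16 + 1/48 = 1/12

A and B are independent iff P(A=i,B=j) = P(A=i)·P(B=j) for every cell.
  P(A=0)·P(B=0) = 3/4 × 2/3 = 1/2 = P(A=0,B=0) ✓
  P(A=0)·P(B=1) = 3/4 × 1/4 = 3/16 = P(A=0,B=1) ✓
  P(A=0)·P(B=2) = 3/4 × 1/12 = 1/16 = P(A=0,B=2) ✓
  P(A=1)·P(B=0) = 1/4 × 2/3 = 1/6 = P(A=1,B=0) ✓
  P(A=1)·P(B=1) = 1/4 × 1/4 = 1/16 = P(A=1,B=1) ✓
  P(A=1)·P(B=2) = 1/4 × 1/12 = 1/48 = P(A=1,B=2) ✓

Yes, A and B are independent: every cell factors, so I(A;B) = 0 bits.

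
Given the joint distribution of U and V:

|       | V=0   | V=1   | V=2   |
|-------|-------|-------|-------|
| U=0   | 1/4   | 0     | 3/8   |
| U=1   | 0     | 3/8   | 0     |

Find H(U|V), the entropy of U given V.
Marginal P(V) (column sums):
  P(V=0) = 1/4 + 0 = 1/4
  P(V=1) = 0 + 3/8 = 3/8
  P(V=2) = 3/8 + 0 = 3/8

H(U|V) = -Σ P(U,V)·log₂ P(U|V), where P(U|V) = P(U,V) / P(V)
  (cells with P(U,V) = 0 contribute 0)
  (U=0,V=0): P(U|V) = (1/4)/(1/4) = 1;  -(1/4)·log₂(1) = 0.0000
  (U=0,V=2): P(U|V) = (3/8)/(3/8) = 1;  -(3/8)·log₂(1) = 0.0000
  (U=1,V=1): P(U|V) = (3/8)/(3/8) = 1;  -(3/8)·log₂(1) = 0.0000
H(U|V) = 0.0000 + 0.0000 + 0.0000
  = 0.0000 bits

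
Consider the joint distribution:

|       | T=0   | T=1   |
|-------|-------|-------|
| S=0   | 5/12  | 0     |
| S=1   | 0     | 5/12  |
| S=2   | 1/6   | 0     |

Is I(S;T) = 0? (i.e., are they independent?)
Marginal P(S) (row sums):
  P(S=0) = 5/12 + 0 = 5/12
  P(S=1) = 0 + 5/12 = 5/12
  P(S=2) = 1/6 + 0 = 1/6
Marginal P(T) (column sums):
  P(T=0) = 5/12 + 0 + 1/6 = 7/12
  P(T=1) = 0 + 5/12 + 0 = 5/12

S and T are independent iff P(S=i,T=j) = P(S=i)·P(T=j) for every cell.
  P(S=0)·P(T=0) = 5/12 × 7/12 = 35/144, but P(S=0,T=0) = 5/12 ✗

No, S and T are not independent. Quantitatively, I(S;T) > 0:

H(S) = -[(5/12)·log₂(5/12) + (5/12)·log₂(5/12) + (1/6)·log₂(1/6)]
  = 0.5263 + 0.5263 + 0.4308
  = 1.4834 bits
H(T) = -[(7/12)·log₂(7/12) + (5/12)·log₂(5/12)]
  = 0.4536 + 0.5263
  = 0.9799 bits
H(S,T) = -[(5/12)·log₂(5/12) + (5/12)·log₂(5/12) + (1/6)·log₂(1/6)]
  = 0.5263 + 0.5263 + 0.4308
  = 1.4834 bits
I(S;T) = H(S) + H(T) - H(S,T) = 1.4834 + 0.9799 - 1.4834 = 0.9799 bits > 0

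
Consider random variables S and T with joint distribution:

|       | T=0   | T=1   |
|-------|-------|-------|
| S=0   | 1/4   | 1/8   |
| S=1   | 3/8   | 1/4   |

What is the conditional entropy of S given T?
Marginal P(T) (column sums):
  P(T=0) = 1/4 + 3/8 = 5/8
  P(T=1) = 1/8 + 1/4 = 3/8

H(S|T) = -Σ P(S,T)·log₂ P(S|T), where P(S|T) = P(S,T) / P(T)
  (S=0,T=0): P(S|T) = (1/4)/(5/8) = 2/5;  -(1/4)·log₂(2/5) = 0.3305
  (S=0,T=1): P(S|T) = (1/8)/(3/8) = 1/3;  -(1/8)·log₂(1/3) = 0.1981
  (S=1,T=0): P(S|T) = (3/8)/(5/8) = 3/5;  -(3/8)·log₂(3/5) = 0.2764
  (S=1,T=1): P(S|T) = (1/4)/(3/8) = 2/3;  -(1/4)·log₂(2/3) = 0.1462
H(S|T) = 0.3305 + 0.1981 + 0.2764 + 0.1462
  = 0.9512 bits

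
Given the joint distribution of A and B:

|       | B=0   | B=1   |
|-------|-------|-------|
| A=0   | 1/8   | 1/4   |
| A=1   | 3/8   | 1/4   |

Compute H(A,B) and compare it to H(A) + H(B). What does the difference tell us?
Marginal P(A) (row sums):
  P(A=0) = 1/8 + 1/4 = 3/8
  P(A=1) = 3/8 + 1/4 = 5/8
Marginal P(B) (column sums):
  P(B=0) = 1/8 + 3/8 = 1/2
  P(B=1) = 1/4 + 1/4 = 1/2

H(A,B) = -[(1/8)·log₂(1/8) + (1/4)·log₂(1/4) + (3/8)·log₂(3/8) + (1/4)·log₂(1/4)]
  = 0.3750 + 0.5000 + 0.5306 + 0.5000
  = 1.9056 bits
H(A) = -[(3/8)·log₂(3/8) + (5/8)·log₂(5/8)]
  = 0.5306 + 0.4238
  = 0.9544 bits
H(B) = -[(1/2)·log₂(1/2) + (1/2)·log₂(1/2)]
  = 0.5000 + 0.5000
  = 1.0000 bits

H(A) + H(B) = 0.9544 + 1.0000 = 1.9544 bits
Difference: H(A) + H(B) - H(A,B) = 1.9544 - 1.9056 = 0.0488 bits = I(A;B)

The difference is the mutual information; it is positive here, so A and B are dependent (knowing one reduces uncertainty about the other by 0.0488 bits).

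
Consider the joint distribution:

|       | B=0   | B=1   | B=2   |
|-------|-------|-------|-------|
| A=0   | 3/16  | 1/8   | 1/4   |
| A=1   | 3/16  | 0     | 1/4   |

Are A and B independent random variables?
Marginal P(A) (row sums):
  P(A=0) = 3/16 + 1/8 + 1/4 = 9/16
  P(A=1) = 3/16 + 0 + 1/4 = 7/16
Marginal P(B) (column sums):
  P(B=0) = 3/16 + 3/16 = 3/8
  P(B=1) = 1/8 + 0 = 1/8
  P(B=2) = 1/4 + 1/4 = 1/2

A and B are independent iff P(A=i,B=j) = P(A=i)·P(B=j) for every cell.
  P(A=0)·P(B=0) = 9/16 × 3/8 = 27/128, but P(A=0,B=0) = 3/16 ✗

No, A and B are not independent. Quantitatively, I(A;B) > 0:

H(A) = -[(9/16)·log₂(9/16) + (7/16)·log₂(7/16)]
  = 0.4669 + 0.5218
  = 0.9887 bits
H(B) = -[(3/8)·log₂(3/8) + (1/8)·log₂(1/8) + (1/2)·log₂(1/2)]
  = 0.5306 + 0.3750 + 0.5000
  = 1.4056 bits
H(A,B) = -[(3/16)·log₂(3/16) + (1/8)·log₂(1/8) + (1/4)·log₂(1/4) + (3/16)·log₂(3/16) + (1/4)·log₂(1/4)]
  = 0.4528 + 0.3750 + 0.5000 + 0.4528 + 0.5000
  = 2.2806 bits
I(A;B) = H(A) + H(B) - H(A,B) = 0.9887 + 1.4056 - 2.2806 = 0.1137 bits > 0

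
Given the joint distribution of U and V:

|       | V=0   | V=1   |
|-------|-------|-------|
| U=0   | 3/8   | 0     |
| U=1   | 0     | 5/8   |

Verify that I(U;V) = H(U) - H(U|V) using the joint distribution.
Left side, from I(U;V) = H(U) + H(V) - H(U,V):
Marginal P(U) (row sums):
  P(U=0) = 3/8 + 0 = 3/8
  P(U=1) = 0 + 5/8 = 5/8
Marginal P(V) (column sums):
  P(V=0) = 3/8 + 0 = 3/8
  P(V=1) = 0 + 5/8 = 5/8

H(U) = -[(3/8)·log₂(3/8) + (5/8)·log₂(5/8)]
  = 0.5306 + 0.4238
  = 0.9544 bits
H(V) = -[(3/8)·log₂(3/8) + (5/8)·log₂(5/8)]
  = 0.5306 + 0.4238
  = 0.9544 bits
H(U,V) = -[(3/8)·log₂(3/8) + (5/8)·log₂(5/8)]
  = 0.5306 + 0.4238
  = 0.9544 bits

I(U;V) = H(U) + H(V) - H(U,V)
  = 0.9544 + 0.9544 - 0.9544
  = 0.9544 bits

Right side, with H(U|V) computed directly from the conditional probabilities:
H(U|V) = -Σ P(U,V)·log₂ P(U|V), where P(U|V) = P(U,V) / P(V)
  (cells with P(U,V) = 0 contribute 0)
  (U=0,V=0): P(U|V) = (3/8)/(3/8) = 1;  -(3/8)·log₂(1) = 0.0000
  (U=1,V=1): P(U|V) = (5/8)/(5/8) = 1;  -(5/8)·log₂(1) = 0.0000
H(U|V) = 0.0000 + 0.0000
  = 0.0000 bits
H(U) - H(U|V) = 0.9544 - 0.0000 = 0.9544 bits

Both sides equal 0.9544 bits, so I(U;V) = H(U) - H(U|V) ✓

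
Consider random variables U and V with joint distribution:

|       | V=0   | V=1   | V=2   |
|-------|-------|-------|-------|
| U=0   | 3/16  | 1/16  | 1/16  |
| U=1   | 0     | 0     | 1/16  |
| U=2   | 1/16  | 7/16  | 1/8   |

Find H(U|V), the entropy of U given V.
Marginal P(V) (column sums):
  P(V=0) = 3/16 + 0 + 1/16 = 1/4
  P(V=1) = 1/16 + 0 + 7/16 = 1/2
  P(V=2) = 1/16 + 1/16 + 1/8 = 1/4

H(U|V) = -Σ P(U,V)·log₂ P(U|V), where P(U|V) = P(U,V) / P(V)
  (cells with P(U,V) = 0 contribute 0)
  (U=0,V=0): P(U|V) = (3/16)/(1/4) = 3/4;  -(3/16)·log₂(3/4) = 0.0778
  (U=0,V=1): P(U|V) = (1/16)/(1/2) = 1/8;  -(1/16)·log₂(1/8) = 0.1875
  (U=0,V=2): P(U|V) = (1/16)/(1/4) = 1/4;  -(1/16)·log₂(1/4) = 0.1250
  (U=1,V=2): P(U|V) = (1/16)/(1/4) = 1/4;  -(1/16)·log₂(1/4) = 0.1250
  (U=2,V=0): P(U|V) = (1/16)/(1/4) = 1/4;  -(1/16)·log₂(1/4) = 0.1250
  (U=2,V=1): P(U|V) = (7/16)/(1/2) = 7/8;  -(7/16)·log₂(7/8) = 0.0843
  (U=2,V=2): P(U|V) = (1/8)/(1/4) = 1/2;  -(1/8)·log₂(1/2) = 0.1250
H(U|V) = 0.0778 + 0.1875 + 0.1250 + 0.1250 + 0.1250 + 0.0843 + 0.1250
  = 0.8496 bits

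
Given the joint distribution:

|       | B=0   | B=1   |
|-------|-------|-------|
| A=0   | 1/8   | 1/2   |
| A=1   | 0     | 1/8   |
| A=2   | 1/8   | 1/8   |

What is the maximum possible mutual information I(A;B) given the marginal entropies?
The upper bound on mutual information is I(A;B) ≤ min(H(A), H(B)).

Marginal P(A) (row sums):
  P(A=0) = 1/8 + 1/2 = 5/8
  P(A=1) = 0 + 1/8 = 1/8
  P(A=2) = 1/8 + 1/8 = 1/4
Marginal P(B) (column sums):
  P(B=0) = 1/8 + 0 + 1/8 = 1/4
  P(B=1) = 1/2 + 1/8 + 1/8 = 3/4

H(A) = -[(5/8)·log₂(5/8) + (1/8)·log₂(1/8) + (1/4)·log₂(1/4)]
  = 0.4238 + 0.3750 + 0.5000
  = 1.2988 bits
H(B) = -[(1/4)·log₂(1/4) + (3/4)·log₂(3/4)]
  = 0.5000 + 0.3113
  = 0.8113 bits

Maximum possible I(A;B) = min(1.2988, 0.8113) = 0.8113 bits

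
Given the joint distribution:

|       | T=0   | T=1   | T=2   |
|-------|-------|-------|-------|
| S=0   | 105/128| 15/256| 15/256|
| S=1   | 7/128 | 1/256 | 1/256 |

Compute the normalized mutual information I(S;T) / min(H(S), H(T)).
Marginal P(S) (row sums):
  P(S=0) = 105/128 + 15/256 + 15/256 = 15/16
  P(S=1) = 7/128 + 1/256 + 1/256 = 1/16
Marginal P(T) (column sums):
  P(T=0) = 105/128 + 7/128 = 7/8
  P(T=1) = 15/256 + 1/256 = 1/16
  P(T=2) = 15/256 + 1/256 = 1/16

H(S) = -[(15/16)·log₂(15/16) + (1/16)·log₂(1/16)]
  = 0.0873 + 0.2500
  = 0.3373 bits
H(T) = -[(7/8)·log₂(7/8) + (1/16)·log₂(1/16) + (1/16)·log₂(1/16)]
  = 0.1686 + 0.2500 + 0.2500
  = 0.6686 bits
H(S,T) = -[(105/128)·log₂(105/128) + (15/256)·log₂(15/256) + (15/256)·log₂(15/256) + (7/128)·log₂(7/128) + (1/256)·log₂(1/256) + (1/256)·log₂(1/256)]
  = 0.2344 + 0.2398 + 0.2398 + 0.2293 + 0.0313 + 0.0313
  = 1.0059 bits

I(S;T) = H(S) + H(T) - H(S,T)
  = 0.3373 + 0.6686 - 1.0059
  = 0.0000 bits

min(H(S), H(T)) = min(0.3373, 0.6686) = 0.3373 bits
Normalized MI = 0.0000 / 0.3373 = 0.0000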